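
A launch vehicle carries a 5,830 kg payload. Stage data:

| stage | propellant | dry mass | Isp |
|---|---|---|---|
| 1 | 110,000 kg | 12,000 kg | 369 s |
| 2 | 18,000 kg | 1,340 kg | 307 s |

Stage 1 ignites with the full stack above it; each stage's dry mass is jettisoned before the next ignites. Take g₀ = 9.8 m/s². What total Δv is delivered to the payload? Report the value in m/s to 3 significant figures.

Ignition mass of stage 1 = 110,000+12,000 + 18,000+1,340 + 5,830 = 147,170 kg.
Stage 1: m₀ = 147,170 kg, m_f = 147,170 − 110,000 = 37,170 kg; Δv = 369×9.8×ln(3.959) = 3616.2×1.3761 ≈ 4976 m/s.
Stage 2: m₀ = 25,170 kg, m_f = 25,170 − 18,000 = 7,170 kg; Δv = 307×9.8×ln(3.51) = 3008.6×1.2557 ≈ 3778 m/s.
Total Δv = 4976 + 3778 = 8754 m/s.

Δv ≈ 8750 m/s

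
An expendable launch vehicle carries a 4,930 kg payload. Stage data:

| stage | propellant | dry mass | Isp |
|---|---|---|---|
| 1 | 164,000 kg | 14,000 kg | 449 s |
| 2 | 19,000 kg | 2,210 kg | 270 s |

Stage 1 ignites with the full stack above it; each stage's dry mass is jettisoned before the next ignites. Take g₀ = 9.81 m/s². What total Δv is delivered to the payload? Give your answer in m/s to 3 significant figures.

Δv ≈ 10600 m/s

Ignition mass of stage 1 = 164,000+14,000 + 19,000+2,210 + 4,930 = 204,140 kg.
Stage 1: m₀ = 204,140 kg, m_f = 204,140 − 164,000 = 40,140 kg; Δv = 449×9.81×ln(5.086) = 4404.7×1.6264 ≈ 7164 m/s.
Stage 2: m₀ = 26,140 kg, m_f = 26,140 − 19,000 = 7,140 kg; Δv = 270×9.81×ln(3.661) = 2648.7×1.2978 ≈ 3437 m/s.
Total Δv = 7164 + 3437 = 10601 m/s.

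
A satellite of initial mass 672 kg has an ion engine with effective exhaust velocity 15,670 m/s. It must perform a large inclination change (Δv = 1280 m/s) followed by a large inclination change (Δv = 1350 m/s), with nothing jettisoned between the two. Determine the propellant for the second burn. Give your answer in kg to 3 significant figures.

After the first burn: m = 672 × exp(−1280/15670.0) = 672 × 0.92156 = 619.288 kg.
After the second burn: m = 619.288 × exp(−1350/15670.0) = 619.288 × 0.91745 = 568.166 kg.
Second-burn propellant = 619.288 − 568.166 = 51.122 kg.

propellant for the second burn ≈ 51.1 kg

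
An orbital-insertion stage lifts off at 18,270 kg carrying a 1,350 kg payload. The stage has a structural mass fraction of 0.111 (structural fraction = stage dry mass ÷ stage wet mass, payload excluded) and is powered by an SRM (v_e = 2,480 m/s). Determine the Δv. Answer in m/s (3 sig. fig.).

Δv ≈ 4300 m/s

Stage wet mass = m₀ − payload = 18,270 − 1,350 = 16,920 kg.
Stage dry mass = ε × stage wet mass = 0.111 × 16,920 = 1,878.12 kg.
Burnout mass m_f = stage dry + payload = 1,878.12 + 1,350 = 3,228.12 kg.
Using Δv = v_e ln(m₀/m_f): Δv = v_e · ln(18,270/3,228.12) = 2480.0 × ln(5.66) = 2480.0 × 1.7334 ≈ 4299 m/s.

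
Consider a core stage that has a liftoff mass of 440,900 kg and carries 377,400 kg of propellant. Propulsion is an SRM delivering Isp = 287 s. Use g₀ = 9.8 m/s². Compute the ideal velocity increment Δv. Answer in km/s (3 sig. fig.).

Δv ≈ 5.45 km/s

v_e = Isp · g₀ = 287 × 9.8 = 2812.6 m/s.
m_f = m₀ − m_prop = 440,900 − 377,400 = 63,500 kg.
Rocket equation: Δv = v_e · ln(m₀/m_f) = 2812.6 × ln(6.943) = 2812.6 × 1.9378 ≈ 5450.2 m/s.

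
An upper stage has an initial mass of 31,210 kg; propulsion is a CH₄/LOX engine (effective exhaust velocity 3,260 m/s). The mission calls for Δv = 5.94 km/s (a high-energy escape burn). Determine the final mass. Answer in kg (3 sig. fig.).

Rocket equation: m₀/m_f = exp(Δv / v_e) = exp(5940 / 3260.0) = exp(1.8221) = 6.1847.
m_f = m₀ / 6.1847 = 31,210 / 6.1847 = 5,046.32 kg.

final mass ≈ 5050 kg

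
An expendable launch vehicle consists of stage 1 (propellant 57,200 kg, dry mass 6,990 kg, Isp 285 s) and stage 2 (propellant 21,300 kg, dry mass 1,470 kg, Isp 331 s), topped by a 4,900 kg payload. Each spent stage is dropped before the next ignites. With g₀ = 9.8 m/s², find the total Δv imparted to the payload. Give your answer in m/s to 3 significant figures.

Ignition mass of stage 1 = 57,200+6,990 + 21,300+1,470 + 4,900 = 91,860 kg.
Stage 1: m₀ = 91,860 kg, m_f = 91,860 − 57,200 = 34,660 kg; Δv = 285×9.8×ln(2.65) = 2793.0×0.9747 ≈ 2722 m/s.
Stage 2: m₀ = 27,670 kg, m_f = 27,670 − 21,300 = 6,370 kg; Δv = 331×9.8×ln(4.344) = 3243.8×1.4687 ≈ 4764 m/s.
Total Δv = 2722 + 4764 = 7486 m/s.

Δv ≈ 7490 m/s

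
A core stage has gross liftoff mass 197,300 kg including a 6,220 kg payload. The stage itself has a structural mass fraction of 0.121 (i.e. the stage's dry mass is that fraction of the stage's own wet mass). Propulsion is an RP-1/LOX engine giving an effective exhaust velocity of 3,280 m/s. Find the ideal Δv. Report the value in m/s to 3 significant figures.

Stage wet mass = m₀ − payload = 197,300 − 6,220 = 191,080 kg.
Stage dry mass = ε × stage wet mass = 0.121 × 191,080 = 23,120.7 kg.
Burnout mass m_f = stage dry + payload = 23,120.7 + 6,220 = 29,340.7 kg.
Rocket equation: Δv = v_e · ln(197,300/29,340.7) = 3280.0 × ln(6.724) = 3280.0 × 1.9057 ≈ 6251 m/s.

Δv ≈ 6250 m/s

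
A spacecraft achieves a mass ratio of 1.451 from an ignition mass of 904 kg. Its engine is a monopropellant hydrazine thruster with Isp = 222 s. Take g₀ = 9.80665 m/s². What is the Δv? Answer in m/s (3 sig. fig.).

v_e = Isp · g₀ = 222 × 9.80665 = 2177.1 m/s.
Δv = v_e · ln(1.451) = 2177.1 × 0.3723 ≈ 810.4 m/s.

Δv ≈ 810 m/s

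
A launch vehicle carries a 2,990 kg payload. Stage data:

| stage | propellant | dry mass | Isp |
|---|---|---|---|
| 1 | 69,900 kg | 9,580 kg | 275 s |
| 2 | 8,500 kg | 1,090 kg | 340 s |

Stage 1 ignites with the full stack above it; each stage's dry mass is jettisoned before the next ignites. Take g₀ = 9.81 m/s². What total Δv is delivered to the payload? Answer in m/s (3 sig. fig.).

Δv ≈ 7600 m/s

Ignition mass of stage 1 = 69,900+9,580 + 8,500+1,090 + 2,990 = 92,060 kg.
Stage 1: m₀ = 92,060 kg, m_f = 92,060 − 69,900 = 22,160 kg; Δv = 275×9.81×ln(4.154) = 2697.8×1.4242 ≈ 3842 m/s.
Stage 2: m₀ = 12,580 kg, m_f = 12,580 − 8,500 = 4,080 kg; Δv = 340×9.81×ln(3.083) = 3335.4×1.1260 ≈ 3756 m/s.
Total Δv = 3842 + 3756 = 7598 m/s.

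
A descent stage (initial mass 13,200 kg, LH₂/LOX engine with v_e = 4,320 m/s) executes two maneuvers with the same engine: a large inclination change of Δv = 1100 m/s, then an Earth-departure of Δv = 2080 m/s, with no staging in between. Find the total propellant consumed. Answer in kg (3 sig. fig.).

total propellant consumed ≈ 6880 kg

After the first burn: m = 13200 × exp(−1100/4320.0) = 13200 × 0.77520 = 10,232.6 kg.
After the second burn: m = 10,232.6 × exp(−2080/4320.0) = 10,232.6 × 0.61787 = 6,322.42 kg.
Total propellant = m₀ − m_final = 13200 − 6,322.42 = 6,877.58 kg.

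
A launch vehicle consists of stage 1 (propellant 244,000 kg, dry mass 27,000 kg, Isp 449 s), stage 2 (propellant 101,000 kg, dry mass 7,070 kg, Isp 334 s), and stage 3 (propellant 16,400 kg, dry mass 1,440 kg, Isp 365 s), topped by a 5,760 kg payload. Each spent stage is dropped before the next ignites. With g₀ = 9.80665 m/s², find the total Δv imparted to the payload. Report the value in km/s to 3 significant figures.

Ignition mass of stage 1 = 244,000+27,000 + 101,000+7,070 + 16,400+1,440 + 5,760 = 402,670 kg.
Stage 1: m₀ = 402,670 kg, m_f = 402,670 − 244,000 = 158,670 kg; Δv = 449×9.80665×ln(2.538) = 4403.2×0.9313 ≈ 4101 m/s.
Stage 2: m₀ = 131,670 kg, m_f = 131,670 − 101,000 = 30,670 kg; Δv = 334×9.80665×ln(4.293) = 3275.4×1.4570 ≈ 4772 m/s.
Stage 3: m₀ = 23,600 kg, m_f = 23,600 − 16,400 = 7,200 kg; Δv = 365×9.80665×ln(3.278) = 3579.4×1.1872 ≈ 4249 m/s.
Total Δv = 4101 + 4772 + 4249 = 13122 m/s.

Δv ≈ 13.1 km/s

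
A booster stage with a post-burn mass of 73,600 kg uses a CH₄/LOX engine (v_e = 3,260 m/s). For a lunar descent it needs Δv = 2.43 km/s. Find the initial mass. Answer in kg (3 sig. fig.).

Using Δv = v_e ln(m₀/m_f): m₀/m_f = exp(Δv / v_e) = exp(2430 / 3260.0) = exp(0.7454) = 2.1073.
m₀ = m_f × 2.1073 = 73,600 × 2.1073 = 155,097 kg.

initial mass ≈ 155000 kg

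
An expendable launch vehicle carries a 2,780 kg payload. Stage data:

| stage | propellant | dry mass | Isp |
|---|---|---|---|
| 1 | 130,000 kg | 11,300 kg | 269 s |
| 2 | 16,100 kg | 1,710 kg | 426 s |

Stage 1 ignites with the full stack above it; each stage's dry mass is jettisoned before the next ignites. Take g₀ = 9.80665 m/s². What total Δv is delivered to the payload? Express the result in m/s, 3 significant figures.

Δv ≈ 10600 m/s

Ignition mass of stage 1 = 130,000+11,300 + 16,100+1,710 + 2,780 = 161,890 kg.
Stage 1: m₀ = 161,890 kg, m_f = 161,890 − 130,000 = 31,890 kg; Δv = 269×9.80665×ln(5.077) = 2638.0×1.6246 ≈ 4286 m/s.
Stage 2: m₀ = 20,590 kg, m_f = 20,590 − 16,100 = 4,490 kg; Δv = 426×9.80665×ln(4.586) = 4177.6×1.5230 ≈ 6362 m/s.
Total Δv = 4286 + 6362 = 10648 m/s.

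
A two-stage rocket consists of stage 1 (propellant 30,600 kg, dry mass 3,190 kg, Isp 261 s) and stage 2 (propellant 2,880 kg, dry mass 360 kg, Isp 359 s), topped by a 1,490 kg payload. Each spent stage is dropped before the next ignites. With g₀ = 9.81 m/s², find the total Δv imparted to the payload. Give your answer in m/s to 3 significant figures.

Δv ≈ 7360 m/s

Ignition mass of stage 1 = 30,600+3,190 + 2,880+360 + 1,490 = 38,520 kg.
Stage 1: m₀ = 38,520 kg, m_f = 38,520 − 30,600 = 7,920 kg; Δv = 261×9.81×ln(4.864) = 2560.4×1.5818 ≈ 4050 m/s.
Stage 2: m₀ = 4,730 kg, m_f = 4,730 − 2,880 = 1,850 kg; Δv = 359×9.81×ln(2.557) = 3521.8×0.9387 ≈ 3306 m/s.
Total Δv = 4050 + 3306 = 7356 m/s.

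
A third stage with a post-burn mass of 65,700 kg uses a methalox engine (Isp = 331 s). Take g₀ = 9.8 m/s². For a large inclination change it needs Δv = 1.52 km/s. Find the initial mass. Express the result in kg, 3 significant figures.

v_e = Isp · g₀ = 331 × 9.8 = 3243.8 m/s.
m₀/m_f = exp(Δv / v_e) = exp(1520 / 3243.8) = exp(0.4686) = 1.5977.
m₀ = m_f × 1.5977 = 65,700 × 1.5977 = 104,969 kg.

initial mass ≈ 105000 kg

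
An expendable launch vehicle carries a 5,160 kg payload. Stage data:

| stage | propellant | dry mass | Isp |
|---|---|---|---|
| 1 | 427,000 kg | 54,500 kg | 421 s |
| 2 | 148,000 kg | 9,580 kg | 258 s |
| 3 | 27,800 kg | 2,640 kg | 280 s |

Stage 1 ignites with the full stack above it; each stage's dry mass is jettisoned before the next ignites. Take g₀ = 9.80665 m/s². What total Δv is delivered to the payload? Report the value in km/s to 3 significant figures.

Ignition mass of stage 1 = 427,000+54,500 + 148,000+9,580 + 27,800+2,640 + 5,160 = 674,680 kg.
Stage 1: m₀ = 674,680 kg, m_f = 674,680 − 427,000 = 247,680 kg; Δv = 421×9.80665×ln(2.724) = 4128.6×1.0021 ≈ 4137 m/s.
Stage 2: m₀ = 193,180 kg, m_f = 193,180 − 148,000 = 45,180 kg; Δv = 258×9.80665×ln(4.276) = 2530.1×1.4530 ≈ 3676 m/s.
Stage 3: m₀ = 35,600 kg, m_f = 35,600 − 27,800 = 7,800 kg; Δv = 280×9.80665×ln(4.564) = 2745.9×1.5182 ≈ 4169 m/s.
Total Δv = 4137 + 3676 + 4169 = 11982 m/s.

Δv ≈ 12.0 km/s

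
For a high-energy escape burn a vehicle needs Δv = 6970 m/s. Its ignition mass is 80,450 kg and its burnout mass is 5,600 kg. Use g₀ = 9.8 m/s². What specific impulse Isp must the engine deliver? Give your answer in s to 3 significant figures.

ln(m₀/m_f) = ln(80450/5600) = ln(14.37) = 2.6649.
By the Tsiolkovsky rocket equation, v_e = Δv / ln(m₀/m_f) = 6970 / 2.6649 = 2615.5 m/s.
Isp = v_e / g₀ = 2615.5 / 9.8 = 266.9 s.

Isp ≈ 267 s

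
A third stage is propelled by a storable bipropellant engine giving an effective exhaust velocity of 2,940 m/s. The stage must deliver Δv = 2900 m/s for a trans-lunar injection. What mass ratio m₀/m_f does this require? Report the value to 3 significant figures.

mass ratio ≈ 2.68

From the ideal rocket equation, m₀/m_f = exp(Δv / v_e) = exp(2900 / 2940.0) = exp(0.9864) = 2.6815.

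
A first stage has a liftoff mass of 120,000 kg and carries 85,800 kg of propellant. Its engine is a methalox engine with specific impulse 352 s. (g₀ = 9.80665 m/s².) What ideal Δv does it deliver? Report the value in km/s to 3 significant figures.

v_e = Isp · g₀ = 352 × 9.80665 = 3451.9 m/s.
m_f = m₀ − m_prop = 120,000 − 85,800 = 34,200 kg.
Using Δv = v_e ln(m₀/m_f): Δv = v_e · ln(m₀/m_f) = 3451.9 × ln(3.509) = 3451.9 × 1.2553 ≈ 4333.1 m/s.

Δv ≈ 4.33 km/s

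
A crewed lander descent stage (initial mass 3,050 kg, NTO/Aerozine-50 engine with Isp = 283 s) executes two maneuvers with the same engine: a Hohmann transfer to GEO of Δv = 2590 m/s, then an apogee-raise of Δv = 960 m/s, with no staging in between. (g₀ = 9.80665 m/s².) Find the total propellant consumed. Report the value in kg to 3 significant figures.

total propellant consumed ≈ 2200 kg

v_e = Isp · g₀ = 283 × 9.80665 = 2775.3 m/s.
After the first burn: m = 3050 × exp(−2590/2775.3) = 3050 × 0.39328 = 1,199.5 kg.
After the second burn: m = 1,199.5 × exp(−960/2775.3) = 1,199.5 × 0.70758 = 848.742 kg.
Total propellant = m₀ − m_final = 3050 − 848.742 = 2,201.258 kg.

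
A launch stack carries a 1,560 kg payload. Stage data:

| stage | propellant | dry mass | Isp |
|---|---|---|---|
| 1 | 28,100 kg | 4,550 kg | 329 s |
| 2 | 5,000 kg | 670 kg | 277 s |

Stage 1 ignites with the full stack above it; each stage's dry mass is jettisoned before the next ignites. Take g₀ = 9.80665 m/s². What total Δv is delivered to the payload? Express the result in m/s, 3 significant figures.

Ignition mass of stage 1 = 28,100+4,550 + 5,000+670 + 1,560 = 39,880 kg.
Stage 1: m₀ = 39,880 kg, m_f = 39,880 − 28,100 = 11,780 kg; Δv = 329×9.80665×ln(3.385) = 3226.4×1.2195 ≈ 3934 m/s.
Stage 2: m₀ = 7,230 kg, m_f = 7,230 − 5,000 = 2,230 kg; Δv = 277×9.80665×ln(3.242) = 2716.4×1.1762 ≈ 3195 m/s.
Total Δv = 3934 + 3195 = 7129 m/s.

Δv ≈ 7130 m/s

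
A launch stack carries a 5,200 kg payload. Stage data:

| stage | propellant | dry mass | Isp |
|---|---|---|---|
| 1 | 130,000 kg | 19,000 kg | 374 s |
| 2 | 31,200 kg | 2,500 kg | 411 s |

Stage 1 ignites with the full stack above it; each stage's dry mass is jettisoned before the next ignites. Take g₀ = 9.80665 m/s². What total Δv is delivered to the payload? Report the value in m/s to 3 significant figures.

Ignition mass of stage 1 = 130,000+19,000 + 31,200+2,500 + 5,200 = 187,900 kg.
Stage 1: m₀ = 187,900 kg, m_f = 187,900 − 130,000 = 57,900 kg; Δv = 374×9.80665×ln(3.245) = 3667.7×1.1772 ≈ 4318 m/s.
Stage 2: m₀ = 38,900 kg, m_f = 38,900 − 31,200 = 7,700 kg; Δv = 411×9.80665×ln(5.052) = 4030.5×1.6198 ≈ 6529 m/s.
Total Δv = 4318 + 6529 = 10847 m/s.

Δv ≈ 10800 m/s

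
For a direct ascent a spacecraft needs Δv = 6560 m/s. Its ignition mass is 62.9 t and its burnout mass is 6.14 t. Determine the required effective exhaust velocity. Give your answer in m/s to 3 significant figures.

v_e ≈ 2820 m/s

ln(m₀/m_f) = ln(62900/6140) = ln(10.24) = 2.3267.
By the Tsiolkovsky rocket equation, v_e = Δv / ln(m₀/m_f) = 6560 / 2.3267 = 2819.4 m/s.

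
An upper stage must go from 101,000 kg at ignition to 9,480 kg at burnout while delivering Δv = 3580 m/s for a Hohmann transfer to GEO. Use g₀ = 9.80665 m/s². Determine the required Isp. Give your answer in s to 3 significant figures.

ln(m₀/m_f) = ln(101000/9480) = ln(10.65) = 2.3659.
v_e = Δv / ln(m₀/m_f) = 3580 / 2.3659 = 1513.1 m/s.
Isp = v_e / g₀ = 1513.1 / 9.80665 = 154.3 s.

Isp ≈ 154 s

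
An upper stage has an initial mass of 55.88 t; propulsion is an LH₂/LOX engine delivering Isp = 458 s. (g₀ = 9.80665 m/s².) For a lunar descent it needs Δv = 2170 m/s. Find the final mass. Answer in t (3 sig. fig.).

v_e = Isp · g₀ = 458 × 9.80665 = 4491.4 m/s.
m₀/m_f = exp(Δv / v_e) = exp(2170 / 4491.4) = exp(0.4831) = 1.6212.
m_f = m₀ / 1.6212 = 55.88 / 1.6212 = 34.4683 t.

final mass ≈ 34.5 t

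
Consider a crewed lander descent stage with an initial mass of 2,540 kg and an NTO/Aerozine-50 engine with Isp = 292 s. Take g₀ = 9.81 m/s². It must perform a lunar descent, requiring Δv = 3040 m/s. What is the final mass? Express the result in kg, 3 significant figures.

v_e = Isp · g₀ = 292 × 9.81 = 2864.5 m/s.
From the ideal rocket equation, m₀/m_f = exp(Δv / v_e) = exp(3040 / 2864.5) = exp(1.0613) = 2.8900.
m_f = m₀ / 2.8900 = 2,540 / 2.8900 = 878.893 kg.

final mass ≈ 879 kg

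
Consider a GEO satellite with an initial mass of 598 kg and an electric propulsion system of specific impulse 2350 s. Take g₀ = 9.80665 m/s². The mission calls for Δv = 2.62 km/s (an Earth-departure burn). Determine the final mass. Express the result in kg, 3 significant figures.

final mass ≈ 534 kg

v_e = Isp · g₀ = 2350 × 9.80665 = 23045.6 m/s.
Rocket equation: m₀/m_f = exp(Δv / v_e) = exp(2620 / 23045.6) = exp(0.1137) = 1.1204.
m_f = m₀ / 1.1204 = 598 / 1.1204 = 533.738 kg.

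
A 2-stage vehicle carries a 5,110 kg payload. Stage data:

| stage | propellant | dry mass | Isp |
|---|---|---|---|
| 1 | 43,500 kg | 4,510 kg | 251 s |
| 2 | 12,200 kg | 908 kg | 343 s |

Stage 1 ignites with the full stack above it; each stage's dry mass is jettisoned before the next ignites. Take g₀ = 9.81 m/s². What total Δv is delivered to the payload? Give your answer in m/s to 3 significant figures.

Ignition mass of stage 1 = 43,500+4,510 + 12,200+908 + 5,110 = 66,228 kg.
Stage 1: m₀ = 66,228 kg, m_f = 66,228 − 43,500 = 22,728 kg; Δv = 251×9.81×ln(2.914) = 2462.3×1.0695 ≈ 2633 m/s.
Stage 2: m₀ = 18,218 kg, m_f = 18,218 − 12,200 = 6,018 kg; Δv = 343×9.81×ln(3.027) = 3364.8×1.1077 ≈ 3727 m/s.
Total Δv = 2633 + 3727 = 6360 m/s.

Δv ≈ 6360 m/s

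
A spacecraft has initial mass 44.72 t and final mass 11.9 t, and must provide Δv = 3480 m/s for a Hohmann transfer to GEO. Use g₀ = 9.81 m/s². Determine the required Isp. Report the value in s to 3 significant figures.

ln(m₀/m_f) = ln(44720/11900) = ln(3.758) = 1.3239.
Rocket equation: v_e = Δv / ln(m₀/m_f) = 3480 / 1.3239 = 2628.6 m/s.
Isp = v_e / g₀ = 2628.6 / 9.81 = 268.0 s.

Isp ≈ 268 s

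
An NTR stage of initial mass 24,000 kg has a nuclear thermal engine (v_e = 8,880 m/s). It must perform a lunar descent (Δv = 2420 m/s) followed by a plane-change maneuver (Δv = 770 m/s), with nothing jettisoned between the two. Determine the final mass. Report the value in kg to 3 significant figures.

final mass ≈ 16800 kg

After the first burn: m = 24000 × exp(−2420/8880.0) = 24000 × 0.76146 = 18,275 kg.
After the second burn: m = 18,275 × exp(−770/8880.0) = 18,275 × 0.91694 = 16,757.1 kg.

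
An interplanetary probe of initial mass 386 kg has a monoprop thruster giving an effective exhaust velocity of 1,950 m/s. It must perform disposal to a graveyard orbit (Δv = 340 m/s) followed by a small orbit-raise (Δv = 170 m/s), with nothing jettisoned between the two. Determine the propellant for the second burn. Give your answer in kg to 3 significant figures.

After the first burn: m = 386 × exp(−340/1950.0) = 386 × 0.84000 = 324.24 kg.
After the second burn: m = 324.24 × exp(−170/1950.0) = 324.24 × 0.91651 = 297.169 kg.
Second-burn propellant = 324.24 − 297.169 = 27.071 kg.

propellant for the second burn ≈ 27.1 kg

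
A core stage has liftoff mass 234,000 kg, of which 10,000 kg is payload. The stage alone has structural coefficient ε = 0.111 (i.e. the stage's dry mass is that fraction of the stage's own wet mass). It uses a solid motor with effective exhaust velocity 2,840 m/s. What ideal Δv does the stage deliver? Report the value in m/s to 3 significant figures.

Stage wet mass = m₀ − payload = 234,000 − 10,000 = 224,000 kg.
Stage dry mass = ε × stage wet mass = 0.111 × 224,000 = 24,864 kg.
Burnout mass m_f = stage dry + payload = 24,864 + 10,000 = 34,864 kg.
By the Tsiolkovsky rocket equation, Δv = v_e · ln(234,000/34,864) = 2840.0 × ln(6.712) = 2840.0 × 1.9039 ≈ 5407 m/s.

Δv ≈ 5410 m/s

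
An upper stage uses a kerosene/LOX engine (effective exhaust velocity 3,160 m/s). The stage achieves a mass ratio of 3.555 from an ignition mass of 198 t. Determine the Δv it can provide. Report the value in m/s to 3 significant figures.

Δv ≈ 4010 m/s

Δv = v_e · ln(3.555) = 3160.0 × 1.2684 ≈ 4008.0 m/s.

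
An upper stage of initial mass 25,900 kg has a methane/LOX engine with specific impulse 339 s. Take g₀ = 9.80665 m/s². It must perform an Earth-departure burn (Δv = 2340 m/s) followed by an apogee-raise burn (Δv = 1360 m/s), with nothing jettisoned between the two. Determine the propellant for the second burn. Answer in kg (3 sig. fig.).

v_e = Isp · g₀ = 339 × 9.80665 = 3324.5 m/s.
After the first burn: m = 25900 × exp(−2340/3324.5) = 25900 × 0.49466 = 12,811.7 kg.
After the second burn: m = 12,811.7 × exp(−1360/3324.5) = 12,811.7 × 0.66425 = 8,510.17 kg.
Second-burn propellant = 12,811.7 − 8,510.17 = 4,301.53 kg.

propellant for the second burn ≈ 4300 kg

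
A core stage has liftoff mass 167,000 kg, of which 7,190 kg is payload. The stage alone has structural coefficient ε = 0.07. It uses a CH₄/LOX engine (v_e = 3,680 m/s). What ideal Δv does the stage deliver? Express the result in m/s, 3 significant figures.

Δv ≈ 8120 m/s

Stage wet mass = m₀ − payload = 167,000 − 7,190 = 159,810 kg.
Stage dry mass = ε × stage wet mass = 0.07 × 159,810 = 11,186.7 kg.
Burnout mass m_f = stage dry + payload = 11,186.7 + 7,190 = 18,376.7 kg.
Using Δv = v_e ln(m₀/m_f): Δv = v_e · ln(167,000/18,376.7) = 3680.0 × ln(9.088) = 3680.0 × 2.2069 ≈ 8121 m/s.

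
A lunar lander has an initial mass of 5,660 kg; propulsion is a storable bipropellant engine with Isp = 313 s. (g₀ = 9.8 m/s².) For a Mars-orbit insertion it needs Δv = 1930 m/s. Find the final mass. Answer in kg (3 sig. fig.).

v_e = Isp · g₀ = 313 × 9.8 = 3067.4 m/s.
By the Tsiolkovsky rocket equation, m₀/m_f = exp(Δv / v_e) = exp(1930 / 3067.4) = exp(0.6292) = 1.8761.
m_f = m₀ / 1.8761 = 5,660 / 1.8761 = 3,016.9 kg.

final mass ≈ 3020 kg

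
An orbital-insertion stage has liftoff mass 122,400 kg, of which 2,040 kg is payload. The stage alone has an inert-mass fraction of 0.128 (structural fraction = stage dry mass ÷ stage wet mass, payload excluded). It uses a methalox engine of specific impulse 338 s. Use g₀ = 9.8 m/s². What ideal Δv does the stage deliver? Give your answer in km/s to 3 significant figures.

Stage wet mass = m₀ − payload = 122,400 − 2,040 = 120,360 kg.
Stage dry mass = ε × stage wet mass = 0.128 × 120,360 = 15,406.1 kg.
Burnout mass m_f = stage dry + payload = 15,406.1 + 2,040 = 17,446.1 kg.
v_e = Isp · g₀ = 338 × 9.8 = 3312.4 m/s.
Δv = v_e · ln(122,400/17,446.1) = 3312.4 × ln(7.016) = 3312.4 × 1.9482 ≈ 6453 m/s.

Δv ≈ 6.45 km/s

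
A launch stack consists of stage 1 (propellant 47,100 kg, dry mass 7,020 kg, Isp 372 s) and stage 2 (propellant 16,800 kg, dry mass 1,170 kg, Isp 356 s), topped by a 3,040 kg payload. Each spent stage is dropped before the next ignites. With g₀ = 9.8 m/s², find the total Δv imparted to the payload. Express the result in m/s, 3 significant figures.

Δv ≈ 9200 m/s

Ignition mass of stage 1 = 47,100+7,020 + 16,800+1,170 + 3,040 = 75,130 kg.
Stage 1: m₀ = 75,130 kg, m_f = 75,130 − 47,100 = 28,030 kg; Δv = 372×9.8×ln(2.68) = 3645.6×0.9859 ≈ 3594 m/s.
Stage 2: m₀ = 21,010 kg, m_f = 21,010 − 16,800 = 4,210 kg; Δv = 356×9.8×ln(4.99) = 3488.8×1.6075 ≈ 5608 m/s.
Total Δv = 3594 + 5608 = 9202 m/s.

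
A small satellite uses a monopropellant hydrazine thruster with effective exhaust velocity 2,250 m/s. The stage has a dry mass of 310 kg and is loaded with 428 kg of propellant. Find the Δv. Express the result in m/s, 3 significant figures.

Δv ≈ 1950 m/s

m₀ = m_dry + m_prop = 310 + 428 = 738 kg.
Δv = v_e · ln(m₀/m_f) = 2250.0 × ln(2.381) = 2250.0 × 0.8674 ≈ 1951.6 m/s.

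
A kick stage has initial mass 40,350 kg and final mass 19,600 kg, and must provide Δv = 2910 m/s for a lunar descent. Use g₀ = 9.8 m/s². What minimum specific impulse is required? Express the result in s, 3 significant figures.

ln(m₀/m_f) = ln(40350/19600) = ln(2.059) = 0.7221.
v_e = Δv / ln(m₀/m_f) = 2910 / 0.7221 = 4030.1 m/s.
Isp = v_e / g₀ = 4030.1 / 9.8 = 411.2 s.

Isp ≈ 411 s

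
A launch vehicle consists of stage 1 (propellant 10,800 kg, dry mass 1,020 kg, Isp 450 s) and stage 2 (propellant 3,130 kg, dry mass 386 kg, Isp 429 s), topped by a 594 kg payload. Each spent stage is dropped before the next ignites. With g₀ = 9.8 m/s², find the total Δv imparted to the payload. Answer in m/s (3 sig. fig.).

Ignition mass of stage 1 = 10,800+1,020 + 3,130+386 + 594 = 15,930 kg.
Stage 1: m₀ = 15,930 kg, m_f = 15,930 − 10,800 = 5,130 kg; Δv = 450×9.8×ln(3.105) = 4410.0×1.1331 ≈ 4997 m/s.
Stage 2: m₀ = 4,110 kg, m_f = 4,110 − 3,130 = 980 kg; Δv = 429×9.8×ln(4.194) = 4204.2×1.4336 ≈ 6027 m/s.
Total Δv = 4997 + 6027 = 11024 m/s.

Δv ≈ 11000 m/s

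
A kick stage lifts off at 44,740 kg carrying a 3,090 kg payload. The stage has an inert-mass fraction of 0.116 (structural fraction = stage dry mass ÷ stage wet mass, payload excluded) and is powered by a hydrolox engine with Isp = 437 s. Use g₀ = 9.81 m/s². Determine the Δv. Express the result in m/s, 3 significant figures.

Stage wet mass = m₀ − payload = 44,740 − 3,090 = 41,650 kg.
Stage dry mass = ε × stage wet mass = 0.116 × 41,650 = 4,831.4 kg.
Burnout mass m_f = stage dry + payload = 4,831.4 + 3,090 = 7,921.4 kg.
v_e = Isp · g₀ = 437 × 9.81 = 4287.0 m/s.
From the ideal rocket equation, Δv = v_e · ln(44,740/7,921.4) = 4287.0 × ln(5.648) = 4287.0 × 1.7313 ≈ 7422 m/s.

Δv ≈ 7420 m/s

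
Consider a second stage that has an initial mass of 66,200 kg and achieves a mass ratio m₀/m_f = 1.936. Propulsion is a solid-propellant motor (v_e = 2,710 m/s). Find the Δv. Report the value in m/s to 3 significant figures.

Rocket equation: Δv = v_e · ln(1.936) = 2710.0 × 0.6606 ≈ 1790.3 m/s.

Δv ≈ 1790 m/s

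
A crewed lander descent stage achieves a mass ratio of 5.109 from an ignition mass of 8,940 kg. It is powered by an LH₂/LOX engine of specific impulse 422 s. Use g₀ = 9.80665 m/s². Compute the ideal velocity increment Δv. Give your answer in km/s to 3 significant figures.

Δv ≈ 6.75 km/s

v_e = Isp · g₀ = 422 × 9.80665 = 4138.4 m/s.
Δv = v_e · ln(5.109) = 4138.4 × 1.6310 ≈ 6749.8 m/s.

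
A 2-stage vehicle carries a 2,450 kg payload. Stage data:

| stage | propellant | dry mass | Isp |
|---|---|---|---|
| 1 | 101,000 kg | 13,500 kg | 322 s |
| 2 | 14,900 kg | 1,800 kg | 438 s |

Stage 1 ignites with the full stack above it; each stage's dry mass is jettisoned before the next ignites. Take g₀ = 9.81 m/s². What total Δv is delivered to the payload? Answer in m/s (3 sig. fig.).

Ignition mass of stage 1 = 101,000+13,500 + 14,900+1,800 + 2,450 = 133,650 kg.
Stage 1: m₀ = 133,650 kg, m_f = 133,650 − 101,000 = 32,650 kg; Δv = 322×9.81×ln(4.093) = 3158.8×1.4094 ≈ 4452 m/s.
Stage 2: m₀ = 19,150 kg, m_f = 19,150 − 14,900 = 4,250 kg; Δv = 438×9.81×ln(4.506) = 4296.8×1.5054 ≈ 6468 m/s.
Total Δv = 4452 + 6468 = 10920 m/s.

Δv ≈ 10900 m/s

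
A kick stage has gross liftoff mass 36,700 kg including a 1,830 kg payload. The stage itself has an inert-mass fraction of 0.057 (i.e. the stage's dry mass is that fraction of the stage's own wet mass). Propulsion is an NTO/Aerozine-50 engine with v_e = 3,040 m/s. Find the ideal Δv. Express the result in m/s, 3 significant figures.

Stage wet mass = m₀ − payload = 36,700 − 1,830 = 34,870 kg.
Stage dry mass = ε × stage wet mass = 0.057 × 34,870 = 1,987.59 kg.
Burnout mass m_f = stage dry + payload = 1,987.59 + 1,830 = 3,817.59 kg.
Using Δv = v_e ln(m₀/m_f): Δv = v_e · ln(36,700/3,817.59) = 3040.0 × ln(9.613) = 3040.0 × 2.2632 ≈ 6880 m/s.

Δv ≈ 6880 m/s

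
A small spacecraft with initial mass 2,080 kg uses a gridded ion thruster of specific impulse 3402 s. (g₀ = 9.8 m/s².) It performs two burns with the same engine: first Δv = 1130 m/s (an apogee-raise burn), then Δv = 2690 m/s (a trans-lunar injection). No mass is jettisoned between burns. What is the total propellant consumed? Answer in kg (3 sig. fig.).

total propellant consumed ≈ 225 kg

v_e = Isp · g₀ = 3402 × 9.8 = 33339.6 m/s.
After the first burn: m = 2080 × exp(−1130/33339.6) = 2080 × 0.96667 = 2,010.67 kg.
After the second burn: m = 2,010.67 × exp(−2690/33339.6) = 2,010.67 × 0.92248 = 1,854.8 kg.
Total propellant = m₀ − m_final = 2080 − 1,854.8 = 225.2 kg.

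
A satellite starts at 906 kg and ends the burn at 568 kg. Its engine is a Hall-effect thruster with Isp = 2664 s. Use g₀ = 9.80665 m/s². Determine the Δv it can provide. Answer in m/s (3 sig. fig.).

Δv ≈ 12200 m/s

v_e = Isp · g₀ = 2664 × 9.80665 = 26124.9 m/s.
Δv = v_e · ln(m₀/m_f) = 26124.9 × ln(1.595) = 26124.9 × 0.4669 ≈ 12198.2 m/s.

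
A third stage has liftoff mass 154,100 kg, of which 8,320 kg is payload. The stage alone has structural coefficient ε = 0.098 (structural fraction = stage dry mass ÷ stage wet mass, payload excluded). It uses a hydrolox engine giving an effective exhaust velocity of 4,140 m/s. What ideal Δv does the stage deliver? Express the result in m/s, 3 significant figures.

Stage wet mass = m₀ − payload = 154,100 − 8,320 = 145,780 kg.
Stage dry mass = ε × stage wet mass = 0.098 × 145,780 = 14,286.4 kg.
Burnout mass m_f = stage dry + payload = 14,286.4 + 8,320 = 22,606.4 kg.
Rocket equation: Δv = v_e · ln(154,100/22,606.4) = 4140.0 × ln(6.817) = 4140.0 × 1.9194 ≈ 7946 m/s.

Δv ≈ 7950 m/s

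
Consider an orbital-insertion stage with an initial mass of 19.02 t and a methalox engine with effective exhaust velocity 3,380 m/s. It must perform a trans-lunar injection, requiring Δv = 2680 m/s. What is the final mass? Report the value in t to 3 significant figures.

final mass ≈ 8.61 t

Rocket equation: m₀/m_f = exp(Δv / v_e) = exp(2680 / 3380.0) = exp(0.7929) = 2.2098.
m_f = m₀ / 2.2098 = 19.02 / 2.2098 = 8.60711 t.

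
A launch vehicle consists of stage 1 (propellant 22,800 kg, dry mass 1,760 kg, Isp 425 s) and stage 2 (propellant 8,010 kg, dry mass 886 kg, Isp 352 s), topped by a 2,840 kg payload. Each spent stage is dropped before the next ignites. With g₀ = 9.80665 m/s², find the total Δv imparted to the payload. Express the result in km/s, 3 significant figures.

Δv ≈ 8.08 km/s

Ignition mass of stage 1 = 22,800+1,760 + 8,010+886 + 2,840 = 36,296 kg.
Stage 1: m₀ = 36,296 kg, m_f = 36,296 − 22,800 = 13,496 kg; Δv = 425×9.80665×ln(2.689) = 4167.8×0.9893 ≈ 4123 m/s.
Stage 2: m₀ = 11,736 kg, m_f = 11,736 − 8,010 = 3,726 kg; Δv = 352×9.80665×ln(3.15) = 3451.9×1.1473 ≈ 3961 m/s.
Total Δv = 4123 + 3961 = 8084 m/s.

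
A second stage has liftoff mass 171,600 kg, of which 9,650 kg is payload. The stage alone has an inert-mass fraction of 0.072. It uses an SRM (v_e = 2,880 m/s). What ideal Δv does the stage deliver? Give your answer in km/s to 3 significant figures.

Δv ≈ 6.01 km/s

Stage wet mass = m₀ − payload = 171,600 − 9,650 = 161,950 kg.
Stage dry mass = ε × stage wet mass = 0.072 × 161,950 = 11,660.4 kg.
Burnout mass m_f = stage dry + payload = 11,660.4 + 9,650 = 21,310.4 kg.
By the Tsiolkovsky rocket equation, Δv = v_e · ln(171,600/21,310.4) = 2880.0 × ln(8.052) = 2880.0 × 2.0860 ≈ 6008 m/s.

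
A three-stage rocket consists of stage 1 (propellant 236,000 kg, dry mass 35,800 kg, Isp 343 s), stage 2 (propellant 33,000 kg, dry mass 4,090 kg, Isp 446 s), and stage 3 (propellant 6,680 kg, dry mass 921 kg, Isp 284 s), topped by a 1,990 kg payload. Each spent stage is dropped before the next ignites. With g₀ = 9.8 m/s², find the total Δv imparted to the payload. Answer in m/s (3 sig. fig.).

Ignition mass of stage 1 = 236,000+35,800 + 33,000+4,090 + 6,680+921 + 1,990 = 318,481 kg.
Stage 1: m₀ = 318,481 kg, m_f = 318,481 − 236,000 = 82,481 kg; Δv = 343×9.8×ln(3.861) = 3361.4×1.3510 ≈ 4541 m/s.
Stage 2: m₀ = 46,681 kg, m_f = 46,681 − 33,000 = 13,681 kg; Δv = 446×9.8×ln(3.412) = 4370.8×1.2273 ≈ 5364 m/s.
Stage 3: m₀ = 9,591 kg, m_f = 9,591 − 6,680 = 2,911 kg; Δv = 284×9.8×ln(3.295) = 2783.2×1.1923 ≈ 3318 m/s.
Total Δv = 4541 + 5364 + 3318 = 13223 m/s.

Δv ≈ 13200 m/s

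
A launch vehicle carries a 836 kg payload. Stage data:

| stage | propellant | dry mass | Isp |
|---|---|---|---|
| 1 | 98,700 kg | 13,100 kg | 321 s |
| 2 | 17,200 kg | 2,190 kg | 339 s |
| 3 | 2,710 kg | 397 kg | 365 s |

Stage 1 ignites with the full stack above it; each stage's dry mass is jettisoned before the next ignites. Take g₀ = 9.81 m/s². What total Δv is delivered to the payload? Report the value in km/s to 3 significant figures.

Ignition mass of stage 1 = 98,700+13,100 + 17,200+2,190 + 2,710+397 + 836 = 135,133 kg.
Stage 1: m₀ = 135,133 kg, m_f = 135,133 − 98,700 = 36,433 kg; Δv = 321×9.81×ln(3.709) = 3149.0×1.3108 ≈ 4128 m/s.
Stage 2: m₀ = 23,333 kg, m_f = 23,333 − 17,200 = 6,133 kg; Δv = 339×9.81×ln(3.805) = 3325.6×1.3362 ≈ 4444 m/s.
Stage 3: m₀ = 3,943 kg, m_f = 3,943 − 2,710 = 1,233 kg; Δv = 365×9.81×ln(3.198) = 3580.7×1.1625 ≈ 4162 m/s.
Total Δv = 4128 + 4444 + 4162 = 12734 m/s.

Δv ≈ 12.7 km/s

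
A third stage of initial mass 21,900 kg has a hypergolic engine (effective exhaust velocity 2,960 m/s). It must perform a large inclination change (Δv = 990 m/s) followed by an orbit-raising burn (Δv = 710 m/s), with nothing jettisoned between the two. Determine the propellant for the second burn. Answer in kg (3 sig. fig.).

After the first burn: m = 21900 × exp(−990/2960.0) = 21900 × 0.71572 = 15,674.3 kg.
After the second burn: m = 15,674.3 × exp(−710/2960.0) = 15,674.3 × 0.78673 = 12,331.4 kg.
Second-burn propellant = 15,674.3 − 12,331.4 = 3,342.9 kg.

propellant for the second burn ≈ 3340 kg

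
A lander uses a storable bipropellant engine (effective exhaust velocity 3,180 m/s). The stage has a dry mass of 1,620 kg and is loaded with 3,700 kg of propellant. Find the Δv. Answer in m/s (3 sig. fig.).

m₀ = m_dry + m_prop = 1,620 + 3,700 = 5,320 kg.
Δv = v_e · ln(m₀/m_f) = 3180.0 × ln(3.284) = 3180.0 × 1.1890 ≈ 3781.2 m/s.

Δv ≈ 3780 m/s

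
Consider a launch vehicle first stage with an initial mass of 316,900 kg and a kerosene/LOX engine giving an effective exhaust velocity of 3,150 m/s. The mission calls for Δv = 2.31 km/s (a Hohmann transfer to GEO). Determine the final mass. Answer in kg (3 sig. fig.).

final mass ≈ 152000 kg

Using Δv = v_e ln(m₀/m_f): m₀/m_f = exp(Δv / v_e) = exp(2310 / 3150.0) = exp(0.7333) = 2.0820.
m_f = m₀ / 2.0820 = 316,900 / 2.0820 = 152,209 kg.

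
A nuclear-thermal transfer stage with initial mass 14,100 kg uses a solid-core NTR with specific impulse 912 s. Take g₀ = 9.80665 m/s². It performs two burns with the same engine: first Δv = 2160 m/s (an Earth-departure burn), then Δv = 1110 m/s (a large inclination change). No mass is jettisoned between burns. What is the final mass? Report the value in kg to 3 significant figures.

final mass ≈ 9780 kg

v_e = Isp · g₀ = 912 × 9.80665 = 8943.7 m/s.
After the first burn: m = 14100 × exp(−2160/8943.7) = 14100 × 0.78544 = 11,074.7 kg.
After the second burn: m = 11,074.7 × exp(−1110/8943.7) = 11,074.7 × 0.88328 = 9,782.06 kg.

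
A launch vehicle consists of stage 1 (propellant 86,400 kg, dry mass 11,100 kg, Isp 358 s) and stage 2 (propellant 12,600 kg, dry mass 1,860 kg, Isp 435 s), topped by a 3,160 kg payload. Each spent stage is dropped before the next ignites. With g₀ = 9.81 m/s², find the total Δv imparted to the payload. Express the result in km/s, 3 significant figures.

Ignition mass of stage 1 = 86,400+11,100 + 12,600+1,860 + 3,160 = 115,120 kg.
Stage 1: m₀ = 115,120 kg, m_f = 115,120 − 86,400 = 28,720 kg; Δv = 358×9.81×ln(4.008) = 3512.0×1.3884 ≈ 4876 m/s.
Stage 2: m₀ = 17,620 kg, m_f = 17,620 − 12,600 = 5,020 kg; Δv = 435×9.81×ln(3.51) = 4267.4×1.2556 ≈ 5358 m/s.
Total Δv = 4876 + 5358 = 10234 m/s.

Δv ≈ 10.2 km/s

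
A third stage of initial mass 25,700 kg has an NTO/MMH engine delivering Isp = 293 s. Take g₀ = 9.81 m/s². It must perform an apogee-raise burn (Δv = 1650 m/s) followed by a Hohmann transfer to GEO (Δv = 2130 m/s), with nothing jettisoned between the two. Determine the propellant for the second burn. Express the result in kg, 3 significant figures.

v_e = Isp · g₀ = 293 × 9.81 = 2874.3 m/s.
After the first burn: m = 25700 × exp(−1650/2874.3) = 25700 × 0.56324 = 14,475.3 kg.
After the second burn: m = 14,475.3 × exp(−2130/2874.3) = 14,475.3 × 0.47662 = 6,899.22 kg.
Second-burn propellant = 14,475.3 − 6,899.22 = 7,576.08 kg.

propellant for the second burn ≈ 7580 kg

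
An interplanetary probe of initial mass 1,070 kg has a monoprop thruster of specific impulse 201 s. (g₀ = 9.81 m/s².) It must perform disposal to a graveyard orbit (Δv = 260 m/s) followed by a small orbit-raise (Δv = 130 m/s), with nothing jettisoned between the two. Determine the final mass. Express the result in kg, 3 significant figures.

v_e = Isp · g₀ = 201 × 9.81 = 1971.8 m/s.
After the first burn: m = 1070 × exp(−260/1971.8) = 1070 × 0.87646 = 937.812 kg.
After the second burn: m = 937.812 × exp(−130/1971.8) = 937.812 × 0.93620 = 877.98 kg.

final mass ≈ 878 kg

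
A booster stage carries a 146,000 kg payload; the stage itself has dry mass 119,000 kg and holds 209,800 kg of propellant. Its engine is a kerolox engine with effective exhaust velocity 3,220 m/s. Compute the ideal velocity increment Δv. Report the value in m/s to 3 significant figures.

m₀ = payload + dry + propellant = 146,000 + 119,000 + 209,800 = 474,800 kg.
m_f = payload + dry = 146,000 + 119,000 = 265,000 kg.
By the Tsiolkovsky rocket equation, Δv = v_e · ln(m₀/m_f) = 3220.0 × ln(1.792) = 3220.0 × 0.5832 ≈ 1877.8 m/s.

Δv ≈ 1880 m/s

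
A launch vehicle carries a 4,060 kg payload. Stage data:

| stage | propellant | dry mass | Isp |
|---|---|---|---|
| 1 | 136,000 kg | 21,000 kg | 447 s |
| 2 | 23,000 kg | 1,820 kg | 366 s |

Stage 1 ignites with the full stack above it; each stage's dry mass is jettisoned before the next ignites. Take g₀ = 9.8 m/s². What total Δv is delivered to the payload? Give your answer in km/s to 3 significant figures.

Ignition mass of stage 1 = 136,000+21,000 + 23,000+1,820 + 4,060 = 185,880 kg.
Stage 1: m₀ = 185,880 kg, m_f = 185,880 − 136,000 = 49,880 kg; Δv = 447×9.8×ln(3.727) = 4380.6×1.3155 ≈ 5763 m/s.
Stage 2: m₀ = 28,880 kg, m_f = 28,880 − 23,000 = 5,880 kg; Δv = 366×9.8×ln(4.912) = 3586.8×1.5916 ≈ 5709 m/s.
Total Δv = 5763 + 5709 = 11472 m/s.

Δv ≈ 11.5 km/s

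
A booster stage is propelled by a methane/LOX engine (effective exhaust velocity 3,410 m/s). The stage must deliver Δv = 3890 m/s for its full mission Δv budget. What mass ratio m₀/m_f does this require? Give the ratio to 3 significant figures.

mass ratio ≈ 3.13

Using Δv = v_e ln(m₀/m_f): m₀/m_f = exp(Δv / v_e) = exp(3890 / 3410.0) = exp(1.1408) = 3.1292.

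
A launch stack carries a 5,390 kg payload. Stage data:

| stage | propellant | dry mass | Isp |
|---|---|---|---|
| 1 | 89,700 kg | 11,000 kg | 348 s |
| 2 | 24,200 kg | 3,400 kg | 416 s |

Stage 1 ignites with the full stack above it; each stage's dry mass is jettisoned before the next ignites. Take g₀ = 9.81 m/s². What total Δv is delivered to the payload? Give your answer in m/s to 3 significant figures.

Δv ≈ 9190 m/s

Ignition mass of stage 1 = 89,700+11,000 + 24,200+3,400 + 5,390 = 133,690 kg.
Stage 1: m₀ = 133,690 kg, m_f = 133,690 − 89,700 = 43,990 kg; Δv = 348×9.81×ln(3.039) = 3413.9×1.1116 ≈ 3795 m/s.
Stage 2: m₀ = 32,990 kg, m_f = 32,990 − 24,200 = 8,790 kg; Δv = 416×9.81×ln(3.753) = 4081.0×1.3226 ≈ 5397 m/s.
Total Δv = 3795 + 5397 = 9192 m/s.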